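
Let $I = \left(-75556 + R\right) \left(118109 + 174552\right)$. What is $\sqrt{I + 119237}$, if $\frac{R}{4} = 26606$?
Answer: $23 \sqrt{17077465} \approx 95047.0$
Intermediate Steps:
$R = 106424$ ($R = 4 \cdot 26606 = 106424$)
$I = 9033859748$ ($I = \left(-75556 + 106424\right) \left(118109 + 174552\right) = 30868 \cdot 292661 = 9033859748$)
$\sqrt{I + 119237} = \sqrt{9033859748 + 119237} = \sqrt{9033978985} = 23 \sqrt{17077465}$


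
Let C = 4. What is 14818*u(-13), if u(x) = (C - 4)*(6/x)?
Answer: 0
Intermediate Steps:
u(x) = 0 (u(x) = (4 - 4)*(6/x) = 0*(6/x) = 0)
14818*u(-13) = 14818*0 = 0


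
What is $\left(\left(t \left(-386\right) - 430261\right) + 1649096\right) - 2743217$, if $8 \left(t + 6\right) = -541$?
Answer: $- \frac{5983851}{4} \approx -1.496 \cdot 10^{6}$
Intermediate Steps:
$t = - \frac{589}{8}$ ($t = -6 + \frac{1}{8} \left(-541\right) = -6 - \frac{541}{8} = - \frac{589}{8} \approx -73.625$)
$\left(\left(t \left(-386\right) - 430261\right) + 1649096\right) - 2743217 = \left(\left(\left(- \frac{589}{8}\right) \left(-386\right) - 430261\right) + 1649096\right) - 2743217 = \left(\left(\frac{113677}{4} - 430261\right) + 1649096\right) - 2743217 = \left(- \frac{1607367}{4} + 1649096\right) - 2743217 = \frac{4989017}{4} - 2743217 = - \frac{5983851}{4}$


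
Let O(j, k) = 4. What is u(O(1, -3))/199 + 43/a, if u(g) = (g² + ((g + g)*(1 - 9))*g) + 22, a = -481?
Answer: -113415/95719 ≈ -1.1849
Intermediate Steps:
u(g) = 22 - 15*g² (u(g) = (g² + ((2*g)*(-8))*g) + 22 = (g² + (-16*g)*g) + 22 = (g² - 16*g²) + 22 = -15*g² + 22 = 22 - 15*g²)
u(O(1, -3))/199 + 43/a = (22 - 15*4²)/199 + 43/(-481) = (22 - 15*16)*(1/199) + 43*(-1/481) = (22 - 240)*(1/199) - 43/481 = -218*1/199 - 43/481 = -218/199 - 43/481 = -113415/95719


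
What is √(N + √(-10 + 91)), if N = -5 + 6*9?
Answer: √58 ≈ 7.6158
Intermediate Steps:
N = 49 (N = -5 + 54 = 49)
√(N + √(-10 + 91)) = √(49 + √(-10 + 91)) = √(49 + √81) = √(49 + 9) = √58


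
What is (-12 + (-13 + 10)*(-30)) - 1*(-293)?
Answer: 371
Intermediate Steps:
(-12 + (-13 + 10)*(-30)) - 1*(-293) = (-12 - 3*(-30)) + 293 = (-12 + 90) + 293 = 78 + 293 = 371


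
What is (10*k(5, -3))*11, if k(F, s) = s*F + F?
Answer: -1100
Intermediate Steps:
k(F, s) = F + F*s (k(F, s) = F*s + F = F + F*s)
(10*k(5, -3))*11 = (10*(5*(1 - 3)))*11 = (10*(5*(-2)))*11 = (10*(-10))*11 = -100*11 = -1100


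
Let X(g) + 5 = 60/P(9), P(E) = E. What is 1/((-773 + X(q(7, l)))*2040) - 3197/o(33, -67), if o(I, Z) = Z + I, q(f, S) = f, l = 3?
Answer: 147957159/1573520 ≈ 94.029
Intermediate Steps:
o(I, Z) = I + Z
X(g) = 5/3 (X(g) = -5 + 60/9 = -5 + 60*(1/9) = -5 + 20/3 = 5/3)
1/((-773 + X(q(7, l)))*2040) - 3197/o(33, -67) = 1/((-773 + 5/3)*2040) - 3197/(33 - 67) = (1/2040)/(-2314/3) - 3197/(-34) = -3/2314*1/2040 - 3197*(-1/34) = -1/1573520 + 3197/34 = 147957159/1573520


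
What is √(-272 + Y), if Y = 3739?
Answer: √3467 ≈ 58.881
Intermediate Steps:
√(-272 + Y) = √(-272 + 3739) = √3467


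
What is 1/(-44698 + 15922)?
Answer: -1/28776 ≈ -3.4751e-5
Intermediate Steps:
1/(-44698 + 15922) = 1/(-28776) = -1/28776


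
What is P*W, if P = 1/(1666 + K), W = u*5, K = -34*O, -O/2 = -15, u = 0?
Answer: 0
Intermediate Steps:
O = 30 (O = -2*(-15) = 30)
K = -1020 (K = -34*30 = -1020)
W = 0 (W = 0*5 = 0)
P = 1/646 (P = 1/(1666 - 1020) = 1/646 ≈ 0.0015480)
P*W = (1/646)*0 = 0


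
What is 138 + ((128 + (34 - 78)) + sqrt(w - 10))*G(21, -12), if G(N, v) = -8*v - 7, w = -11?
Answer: 7614 + 89*I*sqrt(21) ≈ 7614.0 + 407.85*I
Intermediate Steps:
G(N, v) = -7 - 8*v
138 + ((128 + (34 - 78)) + sqrt(w - 10))*G(21, -12) = 138 + ((128 + (34 - 78)) + sqrt(-11 - 10))*(-7 - 8*(-12)) = 138 + ((128 - 44) + sqrt(-21))*(-7 + 96) = 138 + (84 + I*sqrt(21))*89 = 138 + (7476 + 89*I*sqrt(21)) = 7614 + 89*I*sqrt(21)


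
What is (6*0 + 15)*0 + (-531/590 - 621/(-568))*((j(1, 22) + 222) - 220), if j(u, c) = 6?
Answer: 549/355 ≈ 1.5465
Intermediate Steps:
(6*0 + 15)*0 + (-531/590 - 621/(-568))*((j(1, 22) + 222) - 220) = (6*0 + 15)*0 + (-531/590 - 621/(-568))*((6 + 222) - 220) = (0 + 15)*0 + (-531*1/590 - 621*(-1/568))*(228 - 220) = 15*0 + (-9/10 + 621/568)*8 = 0 + (549/2840)*8 = 0 + 549/355 = 549/355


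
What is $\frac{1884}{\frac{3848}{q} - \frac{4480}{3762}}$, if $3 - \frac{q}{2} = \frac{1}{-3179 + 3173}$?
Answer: $\frac{885951}{285154} \approx 3.1069$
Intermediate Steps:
$q = \frac{19}{3}$ ($q = 6 - \frac{2}{-3179 + 3173} = 6 - \frac{2}{-6} = 6 - - \frac{1}{3} = 6 + \frac{1}{3} = \frac{19}{3} \approx 6.3333$)
$\frac{1884}{\frac{3848}{q} - \frac{4480}{3762}} = \frac{1884}{\frac{3848}{\frac{19}{3}} - \frac{4480}{3762}} = \frac{1884}{3848 \cdot \frac{3}{19} - \frac{2240}{1881}} = \frac{1884}{\frac{11544}{19} - \frac{2240}{1881}} = \frac{1884}{\frac{1140616}{1881}} = 1884 \cdot \frac{1881}{1140616} = \frac{885951}{285154}$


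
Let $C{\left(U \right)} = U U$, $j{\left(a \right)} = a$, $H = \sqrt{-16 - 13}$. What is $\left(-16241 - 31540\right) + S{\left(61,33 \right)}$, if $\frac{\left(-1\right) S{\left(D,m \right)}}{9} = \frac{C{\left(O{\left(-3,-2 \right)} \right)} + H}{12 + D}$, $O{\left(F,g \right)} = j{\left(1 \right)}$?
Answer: $- \frac{3488022}{73} - \frac{9 i \sqrt{29}}{73} \approx -47781.0 - 0.66392 i$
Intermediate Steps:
$H = i \sqrt{29}$ ($H = \sqrt{-29} = i \sqrt{29} \approx 5.3852 i$)
$O{\left(F,g \right)} = 1$
$C{\left(U \right)} = U^{2}$
$S{\left(D,m \right)} = - \frac{9 \left(1 + i \sqrt{29}\right)}{12 + D}$ ($S{\left(D,m \right)} = - 9 \frac{1^{2} + i \sqrt{29}}{12 + D} = - 9 \frac{1 + i \sqrt{29}}{12 + D} = - \frac{9 \left(1 + i \sqrt{29}\right)}{12 + D}$)
$\left(-16241 - 31540\right) + S{\left(61,33 \right)} = \left(-16241 - 31540\right) + \frac{9 \left(-1 - i \sqrt{29}\right)}{12 + 61} = -47781 + \frac{9 \left(-1 - i \sqrt{29}\right)}{73} = -47781 + 9 \cdot \frac{1}{73} \left(-1 - i \sqrt{29}\right) = -47781 - \left(\frac{9}{73} + \frac{9 i \sqrt{29}}{73}\right) = - \frac{3488022}{73} - \frac{9 i \sqrt{29}}{73}$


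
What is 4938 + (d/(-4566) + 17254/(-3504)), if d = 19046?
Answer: 2190523519/444424 ≈ 4928.9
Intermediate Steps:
4938 + (d/(-4566) + 17254/(-3504)) = 4938 + (19046/(-4566) + 17254/(-3504)) = 4938 + (19046*(-1/4566) + 17254*(-1/3504)) = 4938 + (-9523/2283 - 8627/1752) = 4938 - 4042193/444424 = 2190523519/444424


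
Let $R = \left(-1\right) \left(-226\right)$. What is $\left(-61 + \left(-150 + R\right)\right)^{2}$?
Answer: $225$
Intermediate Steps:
$R = 226$
$\left(-61 + \left(-150 + R\right)\right)^{2} = \left(-61 + \left(-150 + 226\right)\right)^{2} = \left(-61 + 76\right)^{2} = 15^{2} = 225$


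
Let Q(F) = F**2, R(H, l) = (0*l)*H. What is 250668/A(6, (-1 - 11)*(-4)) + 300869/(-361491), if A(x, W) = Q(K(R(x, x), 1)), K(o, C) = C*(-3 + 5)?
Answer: 22653255628/361491 ≈ 62666.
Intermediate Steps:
R(H, l) = 0 (R(H, l) = 0*H = 0)
K(o, C) = 2*C (K(o, C) = C*2 = 2*C)
A(x, W) = 4 (A(x, W) = (2*1)**2 = 2**2 = 4)
250668/A(6, (-1 - 11)*(-4)) + 300869/(-361491) = 250668/4 + 300869/(-361491) = 250668*(1/4) + 300869*(-1/361491) = 62667 - 300869/361491 = 22653255628/361491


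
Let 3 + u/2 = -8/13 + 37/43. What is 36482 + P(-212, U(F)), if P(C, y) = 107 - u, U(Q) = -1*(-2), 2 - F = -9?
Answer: 20456331/559 ≈ 36595.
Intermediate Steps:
F = 11 (F = 2 - 1*(-9) = 2 + 9 = 11)
U(Q) = 2
u = -3080/559 (u = -6 + 2*(-8/13 + 37/43) = -6 + 2*(137/559) = -6 + 274/559 = -3080/559 ≈ -5.5098)
P(C, y) = 62893/559 (P(C, y) = 107 - 1*(-3080/559) = 107 + 3080/559 = 62893/559)
36482 + P(-212, U(F)) = 36482 + 62893/559 = 20456331/559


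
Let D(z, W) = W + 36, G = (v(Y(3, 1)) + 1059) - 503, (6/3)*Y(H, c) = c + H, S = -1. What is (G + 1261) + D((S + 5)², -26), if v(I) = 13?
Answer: 1840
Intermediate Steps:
Y(H, c) = H/2 + c/2 (Y(H, c) = (c + H)/2 = (H + c)/2 = H/2 + c/2)
G = 569 (G = (13 + 1059) - 503 = 1072 - 503 = 569)
D(z, W) = 36 + W
(G + 1261) + D((S + 5)², -26) = (569 + 1261) + (36 - 26) = 1830 + 10 = 1840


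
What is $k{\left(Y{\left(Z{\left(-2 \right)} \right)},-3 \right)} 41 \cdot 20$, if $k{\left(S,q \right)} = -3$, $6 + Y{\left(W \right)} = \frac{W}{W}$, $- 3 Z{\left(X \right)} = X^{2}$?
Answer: $-2460$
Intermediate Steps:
$Z{\left(X \right)} = - \frac{X^{2}}{3}$
$Y{\left(W \right)} = -5$ ($Y{\left(W \right)} = -6 + \frac{W}{W} = -6 + 1 = -5$)
$k{\left(Y{\left(Z{\left(-2 \right)} \right)},-3 \right)} 41 \cdot 20 = \left(-3\right) 41 \cdot 20 = \left(-123\right) 20 = -2460$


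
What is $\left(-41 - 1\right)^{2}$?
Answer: $1764$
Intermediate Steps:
$\left(-41 - 1\right)^{2} = \left(-42\right)^{2} = 1764$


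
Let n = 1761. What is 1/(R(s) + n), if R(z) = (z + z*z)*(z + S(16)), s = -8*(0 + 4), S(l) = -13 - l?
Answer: -1/58751 ≈ -1.7021e-5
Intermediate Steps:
s = -32 (s = -8*4 = -32)
R(z) = (-29 + z)*(z + z²) (R(z) = (z + z*z)*(z + (-13 - 1*16)) = (z + z²)*(z + (-13 - 16)) = (z + z²)*(z - 29) = (z + z²)*(-29 + z) = (-29 + z)*(z + z²))
1/(R(s) + n) = 1/(-32*(-29 + (-32)² - 28*(-32)) + 1761) = 1/(-32*(-29 + 1024 + 896) + 1761) = 1/(-32*1891 + 1761) = 1/(-60512 + 1761) = 1/(-58751) = -1/58751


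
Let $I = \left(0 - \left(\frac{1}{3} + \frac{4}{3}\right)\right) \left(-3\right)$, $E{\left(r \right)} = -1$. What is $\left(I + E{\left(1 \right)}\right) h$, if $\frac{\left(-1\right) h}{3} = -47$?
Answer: $564$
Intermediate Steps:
$h = 141$ ($h = \left(-3\right) \left(-47\right) = 141$)
$I = 5$ ($I = \left(0 - \frac{5}{3}\right) \left(-3\right) = \left(- \frac{5}{3}\right) \left(-3\right) = 5$)
$\left(I + E{\left(1 \right)}\right) h = \left(5 - 1\right) 141 = 4 \cdot 141 = 564$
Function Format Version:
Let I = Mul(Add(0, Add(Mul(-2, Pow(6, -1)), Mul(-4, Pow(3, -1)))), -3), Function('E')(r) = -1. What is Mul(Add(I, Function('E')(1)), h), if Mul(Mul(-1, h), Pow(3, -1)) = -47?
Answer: 564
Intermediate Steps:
h = 141 (h = Mul(-3, -47) = 141)
I = 5 (I = Mul(Add(0, Add(Mul(-2, Rational(1, 6)), Mul(-4, Rational(1, 3)))), -3) = Mul(Add(0, Add(Rational(-1, 3), Rational(-4, 3))), -3) = Mul(Add(0, Rational(-5, 3)), -3) = Mul(Rational(-5, 3), -3) = 5)
Mul(Add(I, Function('E')(1)), h) = Mul(Add(5, -1), 141) = Mul(4, 141) = 564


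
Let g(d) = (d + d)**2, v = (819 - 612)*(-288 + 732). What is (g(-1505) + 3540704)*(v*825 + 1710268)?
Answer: 976995374431872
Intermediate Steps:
v = 91908 (v = 207*444 = 91908)
g(d) = 4*d**2 (g(d) = (2*d)**2 = 4*d**2)
(g(-1505) + 3540704)*(v*825 + 1710268) = (4*(-1505)**2 + 3540704)*(91908*825 + 1710268) = (4*2265025 + 3540704)*(75824100 + 1710268) = (9060100 + 3540704)*77534368 = 12600804*77534368 = 976995374431872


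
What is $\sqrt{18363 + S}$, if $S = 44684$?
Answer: $\sqrt{63047} \approx 251.09$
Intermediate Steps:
$\sqrt{18363 + S} = \sqrt{18363 + 44684} = \sqrt{63047}$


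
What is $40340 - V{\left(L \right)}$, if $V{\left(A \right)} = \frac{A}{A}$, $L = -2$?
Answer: $40339$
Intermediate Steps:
$V{\left(A \right)} = 1$
$40340 - V{\left(L \right)} = 40340 - 1 = 40339$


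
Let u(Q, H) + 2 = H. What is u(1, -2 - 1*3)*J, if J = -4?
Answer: 28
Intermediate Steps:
u(Q, H) = -2 + H
u(1, -2 - 1*3)*J = (-2 + (-2 - 1*3))*(-4) = (-2 + (-2 - 3))*(-4) = (-2 - 5)*(-4) = -7*(-4) = 28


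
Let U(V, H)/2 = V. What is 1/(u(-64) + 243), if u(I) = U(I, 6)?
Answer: 1/115 ≈ 0.0086956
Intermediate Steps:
U(V, H) = 2*V
u(I) = 2*I
1/(u(-64) + 243) = 1/(2*(-64) + 243) = 1/(-128 + 243) = 1/115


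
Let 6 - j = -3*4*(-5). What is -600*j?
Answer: 32400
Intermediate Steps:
j = -54 (j = 6 - (-3*4)*(-5) = 6 - (-12)*(-5) = 6 - 1*60 = 6 - 60 = -54)
-600*j = -600*(-54) = 32400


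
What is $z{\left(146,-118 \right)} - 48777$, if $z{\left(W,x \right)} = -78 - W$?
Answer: $-49001$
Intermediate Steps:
$z{\left(146,-118 \right)} - 48777 = \left(-78 - 146\right) - 48777 = -224 - 48777 = -49001$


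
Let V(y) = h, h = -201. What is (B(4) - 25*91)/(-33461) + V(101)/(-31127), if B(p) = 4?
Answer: 77415078/1041540547 ≈ 0.074327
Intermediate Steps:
V(y) = -201
(B(4) - 25*91)/(-33461) + V(101)/(-31127) = (4 - 25*91)/(-33461) - 201/(-31127) = (4 - 2275)*(-1/33461) - 201*(-1/31127) = -2271*(-1/33461) + 201/31127 = 2271/33461 + 201/31127 = 77415078/1041540547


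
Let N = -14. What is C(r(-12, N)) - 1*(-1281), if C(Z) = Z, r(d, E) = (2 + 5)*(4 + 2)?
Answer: 1323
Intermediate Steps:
r(d, E) = 42 (r(d, E) = 7*6 = 42)
C(r(-12, N)) - 1*(-1281) = 42 - 1*(-1281) = 42 + 1281 = 1323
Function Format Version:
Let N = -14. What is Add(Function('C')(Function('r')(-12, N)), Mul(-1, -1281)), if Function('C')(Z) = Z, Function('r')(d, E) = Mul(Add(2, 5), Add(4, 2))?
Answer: 1323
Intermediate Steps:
Function('r')(d, E) = 42 (Function('r')(d, E) = Mul(7, 6) = 42)
Add(Function('C')(Function('r')(-12, N)), Mul(-1, -1281)) = Add(42, Mul(-1, -1281)) = Add(42, 1281) = 1323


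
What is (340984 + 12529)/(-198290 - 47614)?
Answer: -353513/245904 ≈ -1.4376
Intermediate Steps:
(340984 + 12529)/(-198290 - 47614) = 353513/(-245904) = 353513*(-1/245904) = -353513/245904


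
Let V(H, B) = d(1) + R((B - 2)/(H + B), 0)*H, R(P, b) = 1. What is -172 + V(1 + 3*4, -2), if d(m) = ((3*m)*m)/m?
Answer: -156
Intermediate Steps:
d(m) = 3*m (d(m) = (3*m**2)/m = 3*m)
V(H, B) = 3 + H (V(H, B) = 3*1 + 1*H = 3 + H)
-172 + V(1 + 3*4, -2) = -172 + (3 + (1 + 3*4)) = -172 + (3 + (1 + 12)) = -172 + (3 + 13) = -172 + 16 = -156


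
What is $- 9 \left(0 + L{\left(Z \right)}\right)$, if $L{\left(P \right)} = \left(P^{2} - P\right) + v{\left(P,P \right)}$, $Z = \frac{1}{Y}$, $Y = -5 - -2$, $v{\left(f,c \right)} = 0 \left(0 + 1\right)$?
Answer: $-4$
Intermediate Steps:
$v{\left(f,c \right)} = 0$ ($v{\left(f,c \right)} = 0 \cdot 1 = 0$)
$Y = -3$ ($Y = -5 + 2 = -3$)
$Z = - \frac{1}{3}$ ($Z = \frac{1}{-3} = - \frac{1}{3} \approx -0.33333$)
$L{\left(P \right)} = P^{2} - P$ ($L{\left(P \right)} = \left(P^{2} - P\right) + 0 = P^{2} - P$)
$- 9 \left(0 + L{\left(Z \right)}\right) = - 9 \left(0 - \frac{-1 - \frac{1}{3}}{3}\right) = - 9 \left(0 - - \frac{4}{9}\right) = - 9 \left(0 + \frac{4}{9}\right) = \left(-9\right) \frac{4}{9} = -4$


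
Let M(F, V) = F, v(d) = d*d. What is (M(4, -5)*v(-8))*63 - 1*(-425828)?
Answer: 441956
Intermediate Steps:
v(d) = d²
(M(4, -5)*v(-8))*63 - 1*(-425828) = (4*(-8)²)*63 - 1*(-425828) = (4*64)*63 + 425828 = 256*63 + 425828 = 16128 + 425828 = 441956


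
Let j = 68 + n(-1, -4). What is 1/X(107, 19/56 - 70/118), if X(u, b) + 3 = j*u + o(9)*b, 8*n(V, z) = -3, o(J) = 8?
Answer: 3304/23890707 ≈ 0.00013830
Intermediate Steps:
n(V, z) = -3/8 (n(V, z) = (⅛)*(-3) = -3/8)
j = 541/8 (j = 68 - 3/8 = 541/8 ≈ 67.625)
X(u, b) = -3 + 8*b + 541*u/8 (X(u, b) = -3 + (541*u/8 + 8*b) = -3 + (8*b + 541*u/8) = -3 + 8*b + 541*u/8)
1/X(107, 19/56 - 70/118) = 1/(-3 + 8*(19/56 - 70/118) + (541/8)*107) = 1/(-3 + 8*(19*(1/56) - 70*1/118) + 57887/8) = 1/(-3 + 8*(19/56 - 35/59) + 57887/8) = 1/(-3 + 8*(-839/3304) + 57887/8) = 1/(-3 - 839/413 + 57887/8) = 1/(23890707/3304) = 3304/23890707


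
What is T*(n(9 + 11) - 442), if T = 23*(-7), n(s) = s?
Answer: 67942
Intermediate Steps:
T = -161
T*(n(9 + 11) - 442) = -161*((9 + 11) - 442) = -161*(20 - 442) = -161*(-422) = 67942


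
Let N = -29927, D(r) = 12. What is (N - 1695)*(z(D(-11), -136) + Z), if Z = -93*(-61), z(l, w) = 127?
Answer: -183407600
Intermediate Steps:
Z = 5673
(N - 1695)*(z(D(-11), -136) + Z) = (-29927 - 1695)*(127 + 5673) = -31622*5800 = -183407600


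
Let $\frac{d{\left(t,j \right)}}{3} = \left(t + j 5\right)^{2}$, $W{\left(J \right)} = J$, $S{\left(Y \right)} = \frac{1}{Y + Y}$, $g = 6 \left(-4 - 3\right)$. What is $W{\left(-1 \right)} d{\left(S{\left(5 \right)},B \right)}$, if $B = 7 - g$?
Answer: $- \frac{18022203}{100} \approx -1.8022 \cdot 10^{5}$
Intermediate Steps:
$g = -42$ ($g = 6 \left(-7\right) = -42$)
$S{\left(Y \right)} = \frac{1}{2 Y}$
$B = 49$ ($B = 7 - -42 = 7 + 42 = 49$)
$d{\left(t,j \right)} = 3 \left(t + 5 j\right)^{2}$ ($d{\left(t,j \right)} = 3 \left(t + j 5\right)^{2} = 3 \left(t + 5 j\right)^{2}$)
$W{\left(-1 \right)} d{\left(S{\left(5 \right)},B \right)} = - 3 \left(\frac{1}{2 \cdot 5} + 5 \cdot 49\right)^{2} = - 3 \left(\frac{1}{2} \cdot \frac{1}{5} + 245\right)^{2} = - 3 \left(\frac{1}{10} + 245\right)^{2} = - 3 \left(\frac{2451}{10}\right)^{2} = - \frac{3 \cdot 6007401}{100} = \left(-1\right) \frac{18022203}{100} = - \frac{18022203}{100}$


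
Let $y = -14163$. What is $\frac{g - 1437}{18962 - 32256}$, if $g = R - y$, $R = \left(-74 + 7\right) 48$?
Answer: $- \frac{4755}{6647} \approx -0.71536$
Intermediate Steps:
$R = -3216$ ($R = \left(-67\right) 48 = -3216$)
$g = 10947$ ($g = -3216 - -14163 = -3216 + 14163 = 10947$)
$\frac{g - 1437}{18962 - 32256} = \frac{10947 - 1437}{18962 - 32256} = \frac{9510}{-13294} = 9510 \left(- \frac{1}{13294}\right) = - \frac{4755}{6647}$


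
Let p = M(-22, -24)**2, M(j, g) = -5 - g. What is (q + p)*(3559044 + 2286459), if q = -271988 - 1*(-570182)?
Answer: 1745204148165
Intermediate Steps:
p = 361 (p = (-5 - 1*(-24))**2 = (-5 + 24)**2 = 19**2 = 361)
q = 298194 (q = -271988 + 570182 = 298194)
(q + p)*(3559044 + 2286459) = (298194 + 361)*(3559044 + 2286459) = 298555*5845503 = 1745204148165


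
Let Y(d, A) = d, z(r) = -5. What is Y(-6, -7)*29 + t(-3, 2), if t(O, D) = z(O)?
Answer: -179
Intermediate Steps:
t(O, D) = -5
Y(-6, -7)*29 + t(-3, 2) = -6*29 - 5 = -174 - 5 = -179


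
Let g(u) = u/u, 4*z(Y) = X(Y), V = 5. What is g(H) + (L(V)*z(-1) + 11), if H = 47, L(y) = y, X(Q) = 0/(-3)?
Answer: 12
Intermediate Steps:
X(Q) = 0 (X(Q) = 0*(-1/3) = 0)
z(Y) = 0 (z(Y) = (1/4)*0 = 0)
g(u) = 1
g(H) + (L(V)*z(-1) + 11) = 1 + (5*0 + 11) = 1 + (0 + 11) = 1 + 11 = 12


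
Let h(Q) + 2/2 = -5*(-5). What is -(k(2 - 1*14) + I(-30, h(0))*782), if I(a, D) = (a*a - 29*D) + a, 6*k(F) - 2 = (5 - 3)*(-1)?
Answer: -136068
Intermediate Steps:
k(F) = 0 (k(F) = 1/3 + ((5 - 3)*(-1))/6 = 1/3 + (2*(-1))/6 = 1/3 + (1/6)*(-2) = 1/3 - 1/3 = 0)
h(Q) = 24 (h(Q) = -1 - 5*(-5) = -1 + 25 = 24)
I(a, D) = a + a**2 - 29*D (I(a, D) = (a**2 - 29*D) + a = a + a**2 - 29*D)
-(k(2 - 1*14) + I(-30, h(0))*782) = -(0 + (-30 + (-30)**2 - 29*24)*782) = -(0 + (-30 + 900 - 696)*782) = -(0 + 174*782) = -(0 + 136068) = -1*136068 = -136068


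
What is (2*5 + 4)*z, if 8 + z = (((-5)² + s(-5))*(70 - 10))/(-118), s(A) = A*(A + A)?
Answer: -38108/59 ≈ -645.90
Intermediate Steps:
s(A) = 2*A² (s(A) = A*(2*A) = 2*A²)
z = -2722/59 (z = -8 + (((-5)² + 2*(-5)²)*(70 - 10))/(-118) = -8 + ((25 + 2*25)*60)*(-1/118) = -8 + ((25 + 50)*60)*(-1/118) = -8 + (75*60)*(-1/118) = -8 + 4500*(-1/118) = -8 - 2250/59 = -2722/59 ≈ -46.136)
(2*5 + 4)*z = (2*5 + 4)*(-2722/59) = (10 + 4)*(-2722/59) = 14*(-2722/59) = -38108/59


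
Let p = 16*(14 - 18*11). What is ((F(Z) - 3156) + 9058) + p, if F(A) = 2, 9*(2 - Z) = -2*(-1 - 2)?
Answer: 2960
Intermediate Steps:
Z = 4/3 (Z = 2 - (-2)*(-1 - 2)/9 = 2 - (-2)*(-3)/9 = 2 - ⅑*6 = 2 - ⅔ = 4/3 ≈ 1.3333)
p = -2944 (p = 16*(14 - 198) = 16*(-184) = -2944)
((F(Z) - 3156) + 9058) + p = ((2 - 3156) + 9058) - 2944 = (-3154 + 9058) - 2944 = 5904 - 2944 = 2960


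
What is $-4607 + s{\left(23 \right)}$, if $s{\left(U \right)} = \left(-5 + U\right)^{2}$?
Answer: $-4283$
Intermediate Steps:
$-4607 + s{\left(23 \right)} = -4607 + \left(-5 + 23\right)^{2} = -4607 + 18^{2} = -4607 + 324 = -4283$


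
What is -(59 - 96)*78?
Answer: 2886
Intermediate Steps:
-(59 - 96)*78 = -(-37)*78 = -1*(-2886) = 2886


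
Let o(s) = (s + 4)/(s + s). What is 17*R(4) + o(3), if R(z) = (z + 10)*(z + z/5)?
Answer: 34307/30 ≈ 1143.6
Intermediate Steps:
o(s) = (4 + s)/(2*s) (o(s) = (4 + s)/((2*s)) = (4 + s)*(1/(2*s)) = (4 + s)/(2*s))
R(z) = 6*z*(10 + z)/5 (R(z) = (10 + z)*(z + z*(⅕)) = (10 + z)*(z + z/5) = (10 + z)*(6*z/5) = 6*z*(10 + z)/5)
17*R(4) + o(3) = 17*((6/5)*4*(10 + 4)) + (½)*(4 + 3)/3 = 17*((6/5)*4*14) + (½)*(⅓)*7 = 17*(336/5) + 7/6 = 5712/5 + 7/6 = 34307/30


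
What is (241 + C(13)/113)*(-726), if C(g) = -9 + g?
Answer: -19774062/113 ≈ -1.7499e+5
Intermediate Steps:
(241 + C(13)/113)*(-726) = (241 + (-9 + 13)/113)*(-726) = (241 + 4*(1/113))*(-726) = (241 + 4/113)*(-726) = (27237/113)*(-726) = -19774062/113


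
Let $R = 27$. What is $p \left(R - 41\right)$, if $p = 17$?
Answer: $-238$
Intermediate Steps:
$p \left(R - 41\right) = 17 \left(27 - 41\right) = 17 \left(-14\right) = -238$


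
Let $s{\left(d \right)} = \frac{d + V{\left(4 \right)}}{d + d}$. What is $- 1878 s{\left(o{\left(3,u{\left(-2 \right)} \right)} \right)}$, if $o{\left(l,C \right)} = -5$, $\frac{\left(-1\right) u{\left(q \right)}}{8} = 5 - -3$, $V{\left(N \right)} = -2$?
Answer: $- \frac{6573}{5} \approx -1314.6$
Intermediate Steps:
$u{\left(q \right)} = -64$ ($u{\left(q \right)} = - 8 \left(5 - -3\right) = - 8 \left(5 + 3\right) = \left(-8\right) 8 = -64$)
$s{\left(d \right)} = \frac{-2 + d}{2 d}$ ($s{\left(d \right)} = \frac{d - 2}{d + d} = \frac{-2 + d}{2 d}$)
$- 1878 s{\left(o{\left(3,u{\left(-2 \right)} \right)} \right)} = - 1878 \frac{-2 - 5}{2 \left(-5\right)} = - 1878 \cdot \frac{1}{2} \left(- \frac{1}{5}\right) \left(-7\right) = \left(-1878\right) \frac{7}{10} = - \frac{6573}{5}$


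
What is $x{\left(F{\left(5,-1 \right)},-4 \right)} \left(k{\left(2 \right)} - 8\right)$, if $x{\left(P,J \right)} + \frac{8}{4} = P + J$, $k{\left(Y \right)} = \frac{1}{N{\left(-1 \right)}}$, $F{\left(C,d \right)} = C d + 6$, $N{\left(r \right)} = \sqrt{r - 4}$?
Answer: $40 + i \sqrt{5} \approx 40.0 + 2.2361 i$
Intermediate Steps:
$N{\left(r \right)} = \sqrt{-4 + r}$
$F{\left(C,d \right)} = 6 + C d$
$k{\left(Y \right)} = - \frac{i \sqrt{5}}{5}$ ($k{\left(Y \right)} = \frac{1}{\sqrt{-4 - 1}} = \frac{1}{\sqrt{-5}} = \frac{1}{i \sqrt{5}} = - \frac{i \sqrt{5}}{5}$)
$x{\left(P,J \right)} = -2 + J + P$ ($x{\left(P,J \right)} = -2 + \left(P + J\right) = -2 + \left(J + P\right) = -2 + J + P$)
$x{\left(F{\left(5,-1 \right)},-4 \right)} \left(k{\left(2 \right)} - 8\right) = \left(-2 - 4 + \left(6 + 5 \left(-1\right)\right)\right) \left(- \frac{i \sqrt{5}}{5} - 8\right) = \left(-2 - 4 + \left(6 - 5\right)\right) \left(-8 - \frac{i \sqrt{5}}{5}\right) = \left(-2 - 4 + 1\right) \left(-8 - \frac{i \sqrt{5}}{5}\right) = - 5 \left(-8 - \frac{i \sqrt{5}}{5}\right) = 40 + i \sqrt{5}$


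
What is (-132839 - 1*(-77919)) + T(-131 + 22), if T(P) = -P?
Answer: -54811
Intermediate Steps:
(-132839 - 1*(-77919)) + T(-131 + 22) = (-132839 - 1*(-77919)) - (-131 + 22) = (-132839 + 77919) - 1*(-109) = -54920 + 109 = -54811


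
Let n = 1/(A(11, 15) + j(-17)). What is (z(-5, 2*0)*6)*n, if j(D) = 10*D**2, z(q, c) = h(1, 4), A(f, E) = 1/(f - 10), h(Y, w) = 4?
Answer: 24/2891 ≈ 0.0083016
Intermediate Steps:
A(f, E) = 1/(-10 + f)
z(q, c) = 4
n = 1/2891 (n = 1/(1/(-10 + 11) + 10*(-17)**2) = 1/(1/1 + 10*289) = 1/(1 + 2890) = 1/2891 ≈ 0.00034590)
(z(-5, 2*0)*6)*n = (4*6)*(1/2891) = 24*(1/2891) = 24/2891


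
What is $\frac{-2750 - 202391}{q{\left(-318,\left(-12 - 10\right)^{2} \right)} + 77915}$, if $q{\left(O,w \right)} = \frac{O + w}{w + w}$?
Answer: $- \frac{99288244}{37710943} \approx -2.6329$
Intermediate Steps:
$q{\left(O,w \right)} = \frac{O + w}{2 w}$
$\frac{-2750 - 202391}{q{\left(-318,\left(-12 - 10\right)^{2} \right)} + 77915} = \frac{-2750 - 202391}{\frac{-318 + \left(-12 - 10\right)^{2}}{2 \left(-12 - 10\right)^{2}} + 77915} = - \frac{205141}{\frac{-318 + \left(-22\right)^{2}}{2 \left(-22\right)^{2}} + 77915} = - \frac{205141}{\frac{-318 + 484}{2 \cdot 484} + 77915} = - \frac{205141}{\frac{1}{2} \cdot \frac{1}{484} \cdot 166 + 77915} = - \frac{205141}{\frac{83}{484} + 77915} = - \frac{205141}{\frac{37710943}{484}} = \left(-205141\right) \frac{484}{37710943} = - \frac{99288244}{37710943}$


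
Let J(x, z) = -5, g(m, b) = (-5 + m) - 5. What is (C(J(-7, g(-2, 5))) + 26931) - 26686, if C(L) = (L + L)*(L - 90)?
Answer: 1195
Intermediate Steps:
g(m, b) = -10 + m
C(L) = 2*L*(-90 + L) (C(L) = (2*L)*(-90 + L) = 2*L*(-90 + L))
(C(J(-7, g(-2, 5))) + 26931) - 26686 = (2*(-5)*(-90 - 5) + 26931) - 26686 = (2*(-5)*(-95) + 26931) - 26686 = (950 + 26931) - 26686 = 27881 - 26686 = 1195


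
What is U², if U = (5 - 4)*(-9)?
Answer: 81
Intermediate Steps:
U = -9 (U = 1*(-9) = -9)
U² = (-9)² = 81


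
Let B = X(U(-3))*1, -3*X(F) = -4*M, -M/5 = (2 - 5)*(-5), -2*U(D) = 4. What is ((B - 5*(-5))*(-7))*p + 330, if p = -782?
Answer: -410220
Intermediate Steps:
U(D) = -2 (U(D) = -1/2*4 = -2)
M = -75 (M = -5*(2 - 5)*(-5) = -(-15)*(-5) = -5*15 = -75)
X(F) = -100 (X(F) = -(-4)*(-75)/3 = -1/3*300 = -100)
B = -100 (B = -100*1 = -100)
((B - 5*(-5))*(-7))*p + 330 = ((-100 - 5*(-5))*(-7))*(-782) + 330 = ((-100 + 25)*(-7))*(-782) + 330 = -75*(-7)*(-782) + 330 = 525*(-782) + 330 = -410550 + 330 = -410220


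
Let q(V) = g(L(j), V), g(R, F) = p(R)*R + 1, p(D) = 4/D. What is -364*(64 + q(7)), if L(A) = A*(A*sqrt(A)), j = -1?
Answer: -25116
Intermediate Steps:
L(A) = A**(5/2) (L(A) = A*A**(3/2) = A**(5/2))
g(R, F) = 5 (g(R, F) = (4/R)*R + 1 = 4 + 1 = 5)
q(V) = 5
-364*(64 + q(7)) = -364*(64 + 5) = -364*69 = -25116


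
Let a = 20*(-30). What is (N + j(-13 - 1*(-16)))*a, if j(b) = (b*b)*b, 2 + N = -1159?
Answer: 680400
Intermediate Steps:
N = -1161 (N = -2 - 1159 = -1161)
a = -600
j(b) = b**3 (j(b) = b**2*b = b**3)
(N + j(-13 - 1*(-16)))*a = (-1161 + (-13 - 1*(-16))**3)*(-600) = (-1161 + (-13 + 16)**3)*(-600) = (-1161 + 3**3)*(-600) = (-1161 + 27)*(-600) = -1134*(-600) = 680400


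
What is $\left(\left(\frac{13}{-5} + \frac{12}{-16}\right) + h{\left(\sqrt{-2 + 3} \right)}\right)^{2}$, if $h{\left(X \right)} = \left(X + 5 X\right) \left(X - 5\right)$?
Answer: $\frac{299209}{400} \approx 748.02$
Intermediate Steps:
$h{\left(X \right)} = 6 X \left(-5 + X\right)$
$\left(\left(\frac{13}{-5} + \frac{12}{-16}\right) + h{\left(\sqrt{-2 + 3} \right)}\right)^{2} = \left(\left(\frac{13}{-5} + \frac{12}{-16}\right) + 6 \sqrt{-2 + 3} \left(-5 + \sqrt{-2 + 3}\right)\right)^{2} = \left(\left(13 \left(- \frac{1}{5}\right) + 12 \left(- \frac{1}{16}\right)\right) + 6 \sqrt{1} \left(-5 + \sqrt{1}\right)\right)^{2} = \left(\left(- \frac{13}{5} - \frac{3}{4}\right) + 6 \cdot 1 \left(-5 + 1\right)\right)^{2} = \left(- \frac{67}{20} + 6 \cdot 1 \left(-4\right)\right)^{2} = \left(- \frac{67}{20} - 24\right)^{2} = \left(- \frac{547}{20}\right)^{2} = \frac{299209}{400}$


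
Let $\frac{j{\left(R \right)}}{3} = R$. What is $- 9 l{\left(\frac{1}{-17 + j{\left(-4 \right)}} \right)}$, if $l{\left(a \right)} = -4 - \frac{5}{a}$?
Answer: $-1269$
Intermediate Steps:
$j{\left(R \right)} = 3 R$
$l{\left(a \right)} = -4 - \frac{5}{a}$
$- 9 l{\left(\frac{1}{-17 + j{\left(-4 \right)}} \right)} = - 9 \left(-4 - \frac{5}{\frac{1}{-17 + 3 \left(-4\right)}}\right) = - 9 \left(-4 - \frac{5}{\frac{1}{-17 - 12}}\right) = - 9 \left(-4 - \frac{5}{\frac{1}{-29}}\right) = - 9 \left(-4 - \frac{5}{- \frac{1}{29}}\right) = - 9 \left(-4 - -145\right) = - 9 \left(-4 + 145\right) = \left(-9\right) 141 = -1269$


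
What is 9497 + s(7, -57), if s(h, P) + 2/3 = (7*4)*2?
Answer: 28657/3 ≈ 9552.3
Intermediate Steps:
s(h, P) = 166/3 (s(h, P) = -2/3 + (7*4)*2 = -2/3 + 28*2 = -2/3 + 56 = 166/3)
9497 + s(7, -57) = 9497 + 166/3 = 28657/3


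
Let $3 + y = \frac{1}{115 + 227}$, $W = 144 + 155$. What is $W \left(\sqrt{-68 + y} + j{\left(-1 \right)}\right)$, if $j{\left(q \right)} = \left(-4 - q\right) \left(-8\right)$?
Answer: $7176 + \frac{299 i \sqrt{922678}}{114} \approx 7176.0 + 2519.4 i$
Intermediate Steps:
$W = 299$
$y = - \frac{1025}{342}$ ($y = -3 + \frac{1}{115 + 227} = -3 + \frac{1}{342} = - \frac{1025}{342} \approx -2.9971$)
$j{\left(q \right)} = 32 + 8 q$
$W \left(\sqrt{-68 + y} + j{\left(-1 \right)}\right) = 299 \left(\sqrt{-68 - \frac{1025}{342}} + \left(32 + 8 \left(-1\right)\right)\right) = 299 \left(\sqrt{- \frac{24281}{342}} + \left(32 - 8\right)\right) = 299 \left(\frac{i \sqrt{922678}}{114} + 24\right) = 299 \left(24 + \frac{i \sqrt{922678}}{114}\right) = 7176 + \frac{299 i \sqrt{922678}}{114}$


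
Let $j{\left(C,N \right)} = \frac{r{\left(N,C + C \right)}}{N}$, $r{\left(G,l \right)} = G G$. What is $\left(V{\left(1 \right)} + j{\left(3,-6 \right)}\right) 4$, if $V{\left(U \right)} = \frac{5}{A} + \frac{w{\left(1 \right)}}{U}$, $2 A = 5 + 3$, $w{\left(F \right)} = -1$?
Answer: $-23$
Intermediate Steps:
$A = 4$ ($A = \frac{5 + 3}{2} = \frac{1}{2} \cdot 8 = 4$)
$r{\left(G,l \right)} = G^{2}$
$V{\left(U \right)} = \frac{5}{4} - \frac{1}{U}$
$j{\left(C,N \right)} = N$ ($j{\left(C,N \right)} = \frac{N^{2}}{N} = N$)
$\left(V{\left(1 \right)} + j{\left(3,-6 \right)}\right) 4 = \left(\left(\frac{5}{4} - 1^{-1}\right) - 6\right) 4 = \left(\left(\frac{5}{4} - 1\right) - 6\right) 4 = \left(\frac{1}{4} - 6\right) 4 = \left(- \frac{23}{4}\right) 4 = -23$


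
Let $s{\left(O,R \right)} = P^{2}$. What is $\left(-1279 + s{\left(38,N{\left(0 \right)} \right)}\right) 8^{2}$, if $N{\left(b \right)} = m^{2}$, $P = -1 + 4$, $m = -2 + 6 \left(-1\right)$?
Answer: $-81280$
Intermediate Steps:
$m = -8$ ($m = -2 - 6 = -8$)
$P = 3$
$N{\left(b \right)} = 64$ ($N{\left(b \right)} = \left(-8\right)^{2} = 64$)
$s{\left(O,R \right)} = 9$ ($s{\left(O,R \right)} = 3^{2} = 9$)
$\left(-1279 + s{\left(38,N{\left(0 \right)} \right)}\right) 8^{2} = \left(-1279 + 9\right) 8^{2} = \left(-1270\right) 64 = -81280$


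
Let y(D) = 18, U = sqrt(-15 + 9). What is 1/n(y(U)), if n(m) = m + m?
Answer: 1/36 ≈ 0.027778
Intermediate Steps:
U = I*sqrt(6) (U = sqrt(-6) = I*sqrt(6) ≈ 2.4495*I)
n(m) = 2*m
1/n(y(U)) = 1/(2*18) = 1/36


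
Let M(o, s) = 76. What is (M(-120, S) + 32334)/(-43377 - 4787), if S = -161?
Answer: -16205/24082 ≈ -0.67291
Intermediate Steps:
(M(-120, S) + 32334)/(-43377 - 4787) = (76 + 32334)/(-43377 - 4787) = 32410/(-48164) = 32410*(-1/48164) = -16205/24082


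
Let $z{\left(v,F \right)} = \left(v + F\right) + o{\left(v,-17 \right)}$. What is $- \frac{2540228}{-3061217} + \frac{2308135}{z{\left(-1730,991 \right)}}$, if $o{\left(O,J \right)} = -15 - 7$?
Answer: $- \frac{7063768986787}{2329586137} \approx -3032.2$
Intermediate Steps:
$o{\left(O,J \right)} = -22$ ($o{\left(O,J \right)} = -15 - 7 = -22$)
$z{\left(v,F \right)} = -22 + F + v$ ($z{\left(v,F \right)} = \left(v + F\right) - 22 = \left(F + v\right) - 22 = -22 + F + v$)
$- \frac{2540228}{-3061217} + \frac{2308135}{z{\left(-1730,991 \right)}} = - \frac{2540228}{-3061217} + \frac{2308135}{-22 + 991 - 1730} = \left(-2540228\right) \left(- \frac{1}{3061217}\right) + \frac{2308135}{-761} = \frac{2540228}{3061217} + 2308135 \left(- \frac{1}{761}\right) = \frac{2540228}{3061217} - \frac{2308135}{761} = - \frac{7063768986787}{2329586137}$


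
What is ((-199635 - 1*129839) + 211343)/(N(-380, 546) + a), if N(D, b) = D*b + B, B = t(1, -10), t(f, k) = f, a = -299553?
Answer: 118131/507032 ≈ 0.23299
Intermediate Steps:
B = 1
N(D, b) = 1 + D*b (N(D, b) = D*b + 1 = 1 + D*b)
((-199635 - 1*129839) + 211343)/(N(-380, 546) + a) = ((-199635 - 1*129839) + 211343)/((1 - 380*546) - 299553) = ((-199635 - 129839) + 211343)/((1 - 207480) - 299553) = (-329474 + 211343)/(-207479 - 299553) = -118131/(-507032) = -118131*(-1/507032) = 118131/507032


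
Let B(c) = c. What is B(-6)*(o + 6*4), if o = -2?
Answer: -132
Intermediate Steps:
B(-6)*(o + 6*4) = -6*(-2 + 6*4) = -6*(-2 + 24) = -6*22 = -132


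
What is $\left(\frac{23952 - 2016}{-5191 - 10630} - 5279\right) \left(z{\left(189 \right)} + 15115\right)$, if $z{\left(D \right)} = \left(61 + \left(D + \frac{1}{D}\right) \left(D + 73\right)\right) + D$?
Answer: $- \frac{1024475669293255}{2990169} \approx -3.4261 \cdot 10^{8}$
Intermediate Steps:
$z{\left(D \right)} = 61 + D + \left(73 + D\right) \left(D + \frac{1}{D}\right)$ ($z{\left(D \right)} = \left(61 + \left(D + \frac{1}{D}\right) \left(73 + D\right)\right) + D = \left(61 + \left(73 + D\right) \left(D + \frac{1}{D}\right)\right) + D = 61 + D + \left(73 + D\right) \left(D + \frac{1}{D}\right)$)
$\left(\frac{23952 - 2016}{-5191 - 10630} - 5279\right) \left(z{\left(189 \right)} + 15115\right) = \left(\frac{23952 - 2016}{-5191 - 10630} - 5279\right) \left(\left(62 + 189^{2} + \frac{73}{189} + 74 \cdot 189\right) + 15115\right) = \left(\frac{21936}{-15821} - 5279\right) \left(\left(62 + 35721 + 73 \cdot \frac{1}{189} + 13986\right) + 15115\right) = \left(21936 \left(- \frac{1}{15821}\right) - 5279\right) \left(\left(62 + 35721 + \frac{73}{189} + 13986\right) + 15115\right) = \left(- \frac{21936}{15821} - 5279\right) \left(\frac{9406414}{189} + 15115\right) = \left(- \frac{83540995}{15821}\right) \frac{12263149}{189} = - \frac{1024475669293255}{2990169}$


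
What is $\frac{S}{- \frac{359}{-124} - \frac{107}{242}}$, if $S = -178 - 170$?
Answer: $- \frac{5221392}{36805} \approx -141.87$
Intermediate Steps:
$S = -348$ ($S = -178 - 170 = -348$)
$\frac{S}{- \frac{359}{-124} - \frac{107}{242}} = - \frac{348}{- \frac{359}{-124} - \frac{107}{242}} = - \frac{348}{\left(-359\right) \left(- \frac{1}{124}\right) - \frac{107}{242}} = - \frac{348}{\frac{359}{124} - \frac{107}{242}} = - \frac{348}{\frac{36805}{15004}} = \left(-348\right) \frac{15004}{36805} = - \frac{5221392}{36805}$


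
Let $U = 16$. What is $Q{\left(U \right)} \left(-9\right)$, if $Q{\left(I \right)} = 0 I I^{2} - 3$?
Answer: $27$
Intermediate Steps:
$Q{\left(I \right)} = -3$ ($Q{\left(I \right)} = 0 I^{3} - 3 = 0 - 3 = -3$)
$Q{\left(U \right)} \left(-9\right) = \left(-3\right) \left(-9\right) = 27$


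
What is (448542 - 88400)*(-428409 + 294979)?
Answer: -48053747060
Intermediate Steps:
(448542 - 88400)*(-428409 + 294979) = 360142*(-133430) = -48053747060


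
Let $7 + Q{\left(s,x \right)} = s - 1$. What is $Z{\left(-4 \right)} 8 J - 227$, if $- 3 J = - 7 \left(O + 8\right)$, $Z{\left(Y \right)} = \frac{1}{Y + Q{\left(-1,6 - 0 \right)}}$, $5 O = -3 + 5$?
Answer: $- \frac{15539}{65} \approx -239.06$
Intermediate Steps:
$O = \frac{2}{5}$ ($O = \frac{-3 + 5}{5} = \frac{1}{5} \cdot 2 = \frac{2}{5} \approx 0.4$)
$Q{\left(s,x \right)} = -8 + s$ ($Q{\left(s,x \right)} = -7 + \left(s - 1\right) = -7 + \left(-1 + s\right) = -8 + s$)
$Z{\left(Y \right)} = \frac{1}{-9 + Y}$ ($Z{\left(Y \right)} = \frac{1}{Y - 9} = \frac{1}{-9 + Y}$)
$J = \frac{98}{5}$ ($J = - \frac{\left(-7\right) \left(\frac{2}{5} + 8\right)}{3} = - \frac{\left(-7\right) \frac{42}{5}}{3} = \left(- \frac{1}{3}\right) \left(- \frac{294}{5}\right) = \frac{98}{5} \approx 19.6$)
$Z{\left(-4 \right)} 8 J - 227 = \frac{1}{-9 - 4} \cdot 8 \cdot \frac{98}{5} - 227 = \frac{1}{-13} \cdot 8 \cdot \frac{98}{5} - 227 = \left(- \frac{1}{13}\right) 8 \cdot \frac{98}{5} - 227 = \left(- \frac{8}{13}\right) \frac{98}{5} - 227 = - \frac{784}{65} - 227 = - \frac{15539}{65}$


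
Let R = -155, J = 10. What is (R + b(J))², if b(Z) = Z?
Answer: 21025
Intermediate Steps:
(R + b(J))² = (-155 + 10)² = (-145)² = 21025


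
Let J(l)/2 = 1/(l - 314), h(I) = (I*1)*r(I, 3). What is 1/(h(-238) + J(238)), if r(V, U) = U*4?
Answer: -38/108529 ≈ -0.00035014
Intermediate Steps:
r(V, U) = 4*U
h(I) = 12*I (h(I) = (I*1)*(4*3) = I*12 = 12*I)
J(l) = 2/(-314 + l) (J(l) = 2/(l - 314) = 2/(-314 + l))
1/(h(-238) + J(238)) = 1/(12*(-238) + 2/(-314 + 238)) = 1/(-2856 + 2/(-76)) = 1/(-2856 + 2*(-1/76)) = 1/(-2856 - 1/38) = 1/(-108529/38) = -38/108529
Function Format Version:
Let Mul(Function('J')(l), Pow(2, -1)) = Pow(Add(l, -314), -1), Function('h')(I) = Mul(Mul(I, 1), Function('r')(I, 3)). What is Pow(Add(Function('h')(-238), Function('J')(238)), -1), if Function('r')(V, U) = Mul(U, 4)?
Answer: Rational(-38, 108529) ≈ -0.00035014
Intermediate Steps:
Function('r')(V, U) = Mul(4, U)
Function('h')(I) = Mul(12, I) (Function('h')(I) = Mul(Mul(I, 1), Mul(4, 3)) = Mul(I, 12) = Mul(12, I))
Function('J')(l) = Mul(2, Pow(Add(-314, l), -1)) (Function('J')(l) = Mul(2, Pow(Add(l, -314), -1)) = Mul(2, Pow(Add(-314, l), -1)))
Pow(Add(Function('h')(-238), Function('J')(238)), -1) = Pow(Add(Mul(12, -238), Mul(2, Pow(Add(-314, 238), -1))), -1) = Pow(Add(-2856, Mul(2, Pow(-76, -1))), -1) = Pow(Add(-2856, Mul(2, Rational(-1, 76))), -1) = Pow(Add(-2856, Rational(-1, 38)), -1) = Pow(Rational(-108529, 38), -1) = Rational(-38, 108529)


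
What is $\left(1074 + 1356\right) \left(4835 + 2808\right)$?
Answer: $18572490$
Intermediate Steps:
$\left(1074 + 1356\right) \left(4835 + 2808\right) = 2430 \cdot 7643 = 18572490$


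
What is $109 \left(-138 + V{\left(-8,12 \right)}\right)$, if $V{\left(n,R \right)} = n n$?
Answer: $-8066$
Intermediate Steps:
$V{\left(n,R \right)} = n^{2}$
$109 \left(-138 + V{\left(-8,12 \right)}\right) = 109 \left(-138 + \left(-8\right)^{2}\right) = 109 \left(-138 + 64\right) = 109 \left(-74\right) = -8066$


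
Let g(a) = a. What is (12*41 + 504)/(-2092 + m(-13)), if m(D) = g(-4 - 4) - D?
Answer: -996/2087 ≈ -0.47724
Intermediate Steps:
m(D) = -8 - D (m(D) = (-4 - 4) - D = -8 - D)
(12*41 + 504)/(-2092 + m(-13)) = (12*41 + 504)/(-2092 + (-8 - 1*(-13))) = (492 + 504)/(-2092 + (-8 + 13)) = 996/(-2092 + 5) = 996/(-2087) = 996*(-1/2087) = -996/2087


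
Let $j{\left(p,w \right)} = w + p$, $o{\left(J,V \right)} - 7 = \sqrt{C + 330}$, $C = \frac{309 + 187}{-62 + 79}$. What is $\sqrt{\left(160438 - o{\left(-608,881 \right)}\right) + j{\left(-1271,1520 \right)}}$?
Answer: $\frac{\sqrt{46436520 - 17 \sqrt{103802}}}{17} \approx 400.83$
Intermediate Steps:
$C = \frac{496}{17} \approx 29.176$
$o{\left(J,V \right)} = 7 + \frac{\sqrt{103802}}{17}$ ($o{\left(J,V \right)} = 7 + \sqrt{\frac{496}{17} + 330} = 7 + \sqrt{\frac{6106}{17}} = 7 + \frac{\sqrt{103802}}{17}$)
$j{\left(p,w \right)} = p + w$
$\sqrt{\left(160438 - o{\left(-608,881 \right)}\right) + j{\left(-1271,1520 \right)}} = \sqrt{\left(160438 - \left(7 + \frac{\sqrt{103802}}{17}\right)\right) + \left(-1271 + 1520\right)} = \sqrt{\left(160438 - \left(7 + \frac{\sqrt{103802}}{17}\right)\right) + 249} = \sqrt{\left(160431 - \frac{\sqrt{103802}}{17}\right) + 249} = \sqrt{160680 - \frac{\sqrt{103802}}{17}}$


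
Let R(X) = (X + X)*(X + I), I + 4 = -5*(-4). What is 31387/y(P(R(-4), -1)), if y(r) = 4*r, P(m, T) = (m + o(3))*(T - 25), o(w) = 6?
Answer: 31387/9360 ≈ 3.3533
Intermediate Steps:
I = 16 (I = -4 - 5*(-4) = -4 + 20 = 16)
R(X) = 2*X*(16 + X) (R(X) = (X + X)*(X + 16) = (2*X)*(16 + X) = 2*X*(16 + X))
P(m, T) = (-25 + T)*(6 + m) (P(m, T) = (m + 6)*(T - 25) = (6 + m)*(-25 + T) = (-25 + T)*(6 + m))
31387/y(P(R(-4), -1)) = 31387/((4*(-150 - 50*(-4)*(16 - 4) + 6*(-1) - 2*(-4)*(16 - 4)))) = 31387/((4*(-150 - 50*(-4)*12 - 6 - 2*(-4)*12))) = 31387/((4*(-150 - 25*(-96) - 6 - 1*(-96)))) = 31387/((4*(-150 + 2400 - 6 + 96))) = 31387/((4*2340)) = 31387/9360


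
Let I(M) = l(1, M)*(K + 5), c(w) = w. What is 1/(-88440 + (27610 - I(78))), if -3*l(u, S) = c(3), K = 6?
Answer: -1/60819 ≈ -1.6442e-5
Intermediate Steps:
l(u, S) = -1 (l(u, S) = -⅓*3 = -1)
I(M) = -11 (I(M) = -(6 + 5) = -1*11 = -11)
1/(-88440 + (27610 - I(78))) = 1/(-88440 + (27610 - 1*(-11))) = 1/(-88440 + (27610 + 11)) = 1/(-88440 + 27621) = 1/(-60819) = -1/60819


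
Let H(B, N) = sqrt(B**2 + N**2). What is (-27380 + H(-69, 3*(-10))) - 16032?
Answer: -43412 + 3*sqrt(629) ≈ -43337.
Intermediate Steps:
(-27380 + H(-69, 3*(-10))) - 16032 = (-27380 + sqrt((-69)**2 + (3*(-10))**2)) - 16032 = (-27380 + sqrt(4761 + (-30)**2)) - 16032 = (-27380 + sqrt(4761 + 900)) - 16032 = (-27380 + sqrt(5661)) - 16032 = (-27380 + 3*sqrt(629)) - 16032 = -43412 + 3*sqrt(629)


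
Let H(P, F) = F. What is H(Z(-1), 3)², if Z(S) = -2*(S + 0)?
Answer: 9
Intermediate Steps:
Z(S) = -2*S
H(Z(-1), 3)² = 3² = 9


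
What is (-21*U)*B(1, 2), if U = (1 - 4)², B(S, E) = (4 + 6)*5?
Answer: -9450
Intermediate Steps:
B(S, E) = 50 (B(S, E) = 10*5 = 50)
U = 9 (U = (-3)² = 9)
(-21*U)*B(1, 2) = -21*9*50 = -189*50 = -9450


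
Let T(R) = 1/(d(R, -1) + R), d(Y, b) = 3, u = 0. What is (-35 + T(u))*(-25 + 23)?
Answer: 208/3 ≈ 69.333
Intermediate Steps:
T(R) = 1/(3 + R)
(-35 + T(u))*(-25 + 23) = (-35 + 1/(3 + 0))*(-25 + 23) = (-35 + 1/3)*(-2) = (-35 + ⅓)*(-2) = -104/3*(-2) = 208/3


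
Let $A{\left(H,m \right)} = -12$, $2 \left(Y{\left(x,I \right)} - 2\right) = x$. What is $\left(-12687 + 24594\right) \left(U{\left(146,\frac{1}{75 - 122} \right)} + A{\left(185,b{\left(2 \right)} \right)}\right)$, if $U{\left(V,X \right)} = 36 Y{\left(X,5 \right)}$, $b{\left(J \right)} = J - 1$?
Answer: $\frac{33363414}{47} \approx 7.0986 \cdot 10^{5}$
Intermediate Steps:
$b{\left(J \right)} = -1 + J$
$Y{\left(x,I \right)} = 2 + \frac{x}{2}$
$U{\left(V,X \right)} = 72 + 18 X$ ($U{\left(V,X \right)} = 36 \left(2 + \frac{X}{2}\right) = 72 + 18 X$)
$\left(-12687 + 24594\right) \left(U{\left(146,\frac{1}{75 - 122} \right)} + A{\left(185,b{\left(2 \right)} \right)}\right) = \left(-12687 + 24594\right) \left(\left(72 + \frac{18}{75 - 122}\right) - 12\right) = 11907 \left(\left(72 + \frac{18}{-47}\right) - 12\right) = 11907 \left(\left(72 + 18 \left(- \frac{1}{47}\right)\right) - 12\right) = 11907 \left(\left(72 - \frac{18}{47}\right) - 12\right) = 11907 \left(\frac{3366}{47} - 12\right) = 11907 \cdot \frac{2802}{47} = \frac{33363414}{47}$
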